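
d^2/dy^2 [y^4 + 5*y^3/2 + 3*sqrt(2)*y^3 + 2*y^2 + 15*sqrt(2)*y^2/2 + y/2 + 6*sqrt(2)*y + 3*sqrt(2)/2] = 12*y^2 + 15*y + 18*sqrt(2)*y + 4 + 15*sqrt(2)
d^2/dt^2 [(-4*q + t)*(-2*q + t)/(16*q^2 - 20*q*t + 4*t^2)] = q/(2*(q^3 - 3*q^2*t + 3*q*t^2 - t^3))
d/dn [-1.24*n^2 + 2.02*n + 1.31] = 2.02 - 2.48*n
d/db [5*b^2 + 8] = 10*b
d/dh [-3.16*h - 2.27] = -3.16000000000000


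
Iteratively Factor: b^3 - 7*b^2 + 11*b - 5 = (b - 1)*(b^2 - 6*b + 5) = (b - 5)*(b - 1)*(b - 1)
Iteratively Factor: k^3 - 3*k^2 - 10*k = (k)*(k^2 - 3*k - 10) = k*(k + 2)*(k - 5)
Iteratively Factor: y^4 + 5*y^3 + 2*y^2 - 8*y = (y)*(y^3 + 5*y^2 + 2*y - 8) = y*(y - 1)*(y^2 + 6*y + 8) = y*(y - 1)*(y + 4)*(y + 2)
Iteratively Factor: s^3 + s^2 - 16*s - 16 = (s - 4)*(s^2 + 5*s + 4) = (s - 4)*(s + 1)*(s + 4)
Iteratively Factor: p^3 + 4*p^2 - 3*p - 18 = (p - 2)*(p^2 + 6*p + 9) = (p - 2)*(p + 3)*(p + 3)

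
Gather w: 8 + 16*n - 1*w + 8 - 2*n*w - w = 16*n + w*(-2*n - 2) + 16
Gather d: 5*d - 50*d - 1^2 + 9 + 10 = 18 - 45*d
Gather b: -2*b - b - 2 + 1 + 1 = -3*b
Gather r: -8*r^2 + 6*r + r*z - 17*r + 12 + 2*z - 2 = -8*r^2 + r*(z - 11) + 2*z + 10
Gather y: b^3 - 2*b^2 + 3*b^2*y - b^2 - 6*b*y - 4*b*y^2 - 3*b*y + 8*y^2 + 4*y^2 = b^3 - 3*b^2 + y^2*(12 - 4*b) + y*(3*b^2 - 9*b)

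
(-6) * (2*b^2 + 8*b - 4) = -12*b^2 - 48*b + 24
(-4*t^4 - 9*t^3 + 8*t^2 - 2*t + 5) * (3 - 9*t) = 36*t^5 + 69*t^4 - 99*t^3 + 42*t^2 - 51*t + 15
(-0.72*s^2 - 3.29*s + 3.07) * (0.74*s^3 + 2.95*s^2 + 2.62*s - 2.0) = -0.5328*s^5 - 4.5586*s^4 - 9.3201*s^3 + 1.8767*s^2 + 14.6234*s - 6.14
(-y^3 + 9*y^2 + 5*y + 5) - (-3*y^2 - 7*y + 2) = -y^3 + 12*y^2 + 12*y + 3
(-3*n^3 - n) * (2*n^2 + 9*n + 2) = -6*n^5 - 27*n^4 - 8*n^3 - 9*n^2 - 2*n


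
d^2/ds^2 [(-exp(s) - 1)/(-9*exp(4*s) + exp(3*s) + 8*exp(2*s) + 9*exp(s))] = (729*exp(7*s) + 1197*exp(6*s) - 347*exp(5*s) - 102*exp(4*s) + 197*exp(3*s) + 202*exp(2*s) + 216*exp(s) + 81)*exp(-s)/(729*exp(9*s) - 243*exp(8*s) - 1917*exp(7*s) - 1756*exp(6*s) + 2190*exp(5*s) + 3669*exp(4*s) + 1243*exp(3*s) - 1971*exp(2*s) - 1944*exp(s) - 729)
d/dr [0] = 0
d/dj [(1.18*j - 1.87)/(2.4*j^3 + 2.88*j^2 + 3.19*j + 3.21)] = (-5.664*j^3 + 10.0656*j^2 + 10.7712*j + 9.7531)/(5.76*j^6 + 13.824*j^5 + 23.6064*j^4 + 33.7824*j^3 + 28.6657*j^2 + 20.4798*j + 10.3041)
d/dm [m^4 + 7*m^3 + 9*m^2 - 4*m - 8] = 4*m^3 + 21*m^2 + 18*m - 4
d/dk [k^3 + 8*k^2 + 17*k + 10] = 3*k^2 + 16*k + 17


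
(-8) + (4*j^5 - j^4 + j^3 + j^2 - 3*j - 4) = 4*j^5 - j^4 + j^3 + j^2 - 3*j - 12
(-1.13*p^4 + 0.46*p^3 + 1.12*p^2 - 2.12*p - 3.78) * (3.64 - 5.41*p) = 6.1133*p^5 - 6.6018*p^4 - 4.3848*p^3 + 15.546*p^2 + 12.733*p - 13.7592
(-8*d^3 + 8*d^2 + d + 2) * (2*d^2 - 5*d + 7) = -16*d^5 + 56*d^4 - 94*d^3 + 55*d^2 - 3*d + 14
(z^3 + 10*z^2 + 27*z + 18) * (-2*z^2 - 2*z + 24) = -2*z^5 - 22*z^4 - 50*z^3 + 150*z^2 + 612*z + 432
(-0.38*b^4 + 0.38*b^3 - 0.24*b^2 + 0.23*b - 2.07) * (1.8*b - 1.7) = -0.684*b^5 + 1.33*b^4 - 1.078*b^3 + 0.822*b^2 - 4.117*b + 3.519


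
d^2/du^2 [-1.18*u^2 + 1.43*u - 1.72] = -2.36000000000000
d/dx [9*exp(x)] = 9*exp(x)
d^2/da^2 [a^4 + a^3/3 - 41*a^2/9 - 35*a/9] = 12*a^2 + 2*a - 82/9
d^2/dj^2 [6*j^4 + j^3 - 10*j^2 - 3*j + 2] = 72*j^2 + 6*j - 20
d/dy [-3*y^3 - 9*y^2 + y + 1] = -9*y^2 - 18*y + 1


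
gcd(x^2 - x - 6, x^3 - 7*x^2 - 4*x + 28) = x + 2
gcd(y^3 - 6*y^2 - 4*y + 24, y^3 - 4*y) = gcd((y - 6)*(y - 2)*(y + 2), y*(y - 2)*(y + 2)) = y^2 - 4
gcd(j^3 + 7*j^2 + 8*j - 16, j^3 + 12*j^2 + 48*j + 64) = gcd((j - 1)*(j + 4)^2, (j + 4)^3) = j^2 + 8*j + 16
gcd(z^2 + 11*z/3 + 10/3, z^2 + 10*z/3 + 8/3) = z + 2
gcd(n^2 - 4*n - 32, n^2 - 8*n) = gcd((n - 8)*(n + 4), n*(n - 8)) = n - 8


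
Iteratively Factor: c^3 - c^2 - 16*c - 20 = (c + 2)*(c^2 - 3*c - 10) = (c - 5)*(c + 2)*(c + 2)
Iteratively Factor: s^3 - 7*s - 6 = (s + 2)*(s^2 - 2*s - 3) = (s - 3)*(s + 2)*(s + 1)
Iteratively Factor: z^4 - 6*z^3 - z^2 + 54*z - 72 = (z - 2)*(z^3 - 4*z^2 - 9*z + 36) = (z - 3)*(z - 2)*(z^2 - z - 12) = (z - 3)*(z - 2)*(z + 3)*(z - 4)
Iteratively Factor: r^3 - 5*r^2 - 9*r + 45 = (r - 5)*(r^2 - 9) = (r - 5)*(r - 3)*(r + 3)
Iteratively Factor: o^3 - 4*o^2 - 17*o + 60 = (o - 5)*(o^2 + o - 12) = (o - 5)*(o - 3)*(o + 4)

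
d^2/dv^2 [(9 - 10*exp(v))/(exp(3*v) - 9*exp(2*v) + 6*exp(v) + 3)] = (-40*exp(6*v) + 351*exp(5*v) - 1461*exp(4*v) + 2874*exp(3*v) - 3321*exp(2*v) + 1476*exp(v) - 252)*exp(v)/(exp(9*v) - 27*exp(8*v) + 261*exp(7*v) - 1044*exp(6*v) + 1404*exp(5*v) - 135*exp(4*v) - 729*exp(3*v) + 81*exp(2*v) + 162*exp(v) + 27)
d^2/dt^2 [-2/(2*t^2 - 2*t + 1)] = 8*(2*t^2 - 2*t - 2*(2*t - 1)^2 + 1)/(2*t^2 - 2*t + 1)^3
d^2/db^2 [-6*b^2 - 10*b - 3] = -12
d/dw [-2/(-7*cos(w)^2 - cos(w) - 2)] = 2*(14*cos(w) + 1)*sin(w)/(7*cos(w)^2 + cos(w) + 2)^2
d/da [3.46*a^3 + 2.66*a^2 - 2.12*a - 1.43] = 10.38*a^2 + 5.32*a - 2.12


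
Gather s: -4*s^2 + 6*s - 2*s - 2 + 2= -4*s^2 + 4*s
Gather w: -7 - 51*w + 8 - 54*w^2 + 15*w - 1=-54*w^2 - 36*w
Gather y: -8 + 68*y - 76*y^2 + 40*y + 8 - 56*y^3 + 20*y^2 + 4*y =-56*y^3 - 56*y^2 + 112*y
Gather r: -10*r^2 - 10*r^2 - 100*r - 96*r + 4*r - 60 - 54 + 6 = -20*r^2 - 192*r - 108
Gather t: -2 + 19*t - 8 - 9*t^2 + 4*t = -9*t^2 + 23*t - 10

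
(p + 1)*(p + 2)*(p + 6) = p^3 + 9*p^2 + 20*p + 12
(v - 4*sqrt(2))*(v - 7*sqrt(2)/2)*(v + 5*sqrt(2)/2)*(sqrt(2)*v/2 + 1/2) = sqrt(2)*v^4/2 - 9*v^3/2 - 29*sqrt(2)*v^2/4 + 261*v/4 + 35*sqrt(2)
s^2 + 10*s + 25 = (s + 5)^2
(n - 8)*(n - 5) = n^2 - 13*n + 40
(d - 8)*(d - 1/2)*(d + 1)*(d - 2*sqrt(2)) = d^4 - 15*d^3/2 - 2*sqrt(2)*d^3 - 9*d^2/2 + 15*sqrt(2)*d^2 + 4*d + 9*sqrt(2)*d - 8*sqrt(2)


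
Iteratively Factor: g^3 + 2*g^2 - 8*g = (g + 4)*(g^2 - 2*g) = (g - 2)*(g + 4)*(g)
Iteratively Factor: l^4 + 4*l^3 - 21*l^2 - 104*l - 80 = (l + 1)*(l^3 + 3*l^2 - 24*l - 80) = (l + 1)*(l + 4)*(l^2 - l - 20) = (l + 1)*(l + 4)^2*(l - 5)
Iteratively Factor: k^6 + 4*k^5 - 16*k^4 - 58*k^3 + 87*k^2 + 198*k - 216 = (k - 2)*(k^5 + 6*k^4 - 4*k^3 - 66*k^2 - 45*k + 108) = (k - 2)*(k + 3)*(k^4 + 3*k^3 - 13*k^2 - 27*k + 36) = (k - 2)*(k + 3)*(k + 4)*(k^3 - k^2 - 9*k + 9) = (k - 2)*(k - 1)*(k + 3)*(k + 4)*(k^2 - 9) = (k - 2)*(k - 1)*(k + 3)^2*(k + 4)*(k - 3)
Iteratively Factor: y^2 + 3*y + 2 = (y + 2)*(y + 1)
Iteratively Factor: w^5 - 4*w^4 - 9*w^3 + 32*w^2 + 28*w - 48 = (w - 1)*(w^4 - 3*w^3 - 12*w^2 + 20*w + 48) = (w - 4)*(w - 1)*(w^3 + w^2 - 8*w - 12) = (w - 4)*(w - 1)*(w + 2)*(w^2 - w - 6) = (w - 4)*(w - 3)*(w - 1)*(w + 2)*(w + 2)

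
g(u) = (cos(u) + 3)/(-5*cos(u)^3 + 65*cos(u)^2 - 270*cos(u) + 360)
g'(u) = (cos(u) + 3)*(-15*sin(u)*cos(u)^2 + 130*sin(u)*cos(u) - 270*sin(u))/(-5*cos(u)^3 + 65*cos(u)^2 - 270*cos(u) + 360)^2 - sin(u)/(-5*cos(u)^3 + 65*cos(u)^2 - 270*cos(u) + 360)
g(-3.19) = 0.00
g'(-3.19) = -0.00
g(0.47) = 0.02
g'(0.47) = -0.01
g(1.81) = 0.01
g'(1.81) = -0.01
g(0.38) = 0.02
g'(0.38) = -0.01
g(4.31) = 0.01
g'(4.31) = 0.01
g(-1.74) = 0.01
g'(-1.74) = 0.01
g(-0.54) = 0.02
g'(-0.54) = 0.01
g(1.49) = 0.01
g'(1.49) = -0.01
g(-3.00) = 0.00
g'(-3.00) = 0.00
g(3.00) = 0.00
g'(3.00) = 0.00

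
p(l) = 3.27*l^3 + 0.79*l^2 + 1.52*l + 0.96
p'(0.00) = 1.52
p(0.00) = 0.96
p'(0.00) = 1.52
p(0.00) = 0.96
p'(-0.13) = 1.48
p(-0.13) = 0.77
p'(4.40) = 198.39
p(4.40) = 301.49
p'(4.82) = 237.05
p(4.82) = 392.82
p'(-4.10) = 159.95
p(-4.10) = -217.36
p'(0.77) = 8.55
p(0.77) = 4.09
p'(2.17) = 51.14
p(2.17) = 41.39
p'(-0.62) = 4.31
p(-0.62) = -0.46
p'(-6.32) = 383.37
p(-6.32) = -802.56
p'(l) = 9.81*l^2 + 1.58*l + 1.52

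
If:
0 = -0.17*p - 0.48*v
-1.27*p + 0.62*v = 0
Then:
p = 0.00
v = 0.00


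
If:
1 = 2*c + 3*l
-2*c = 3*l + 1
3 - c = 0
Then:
No Solution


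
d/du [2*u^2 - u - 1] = 4*u - 1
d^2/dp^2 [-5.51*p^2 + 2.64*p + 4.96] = -11.0200000000000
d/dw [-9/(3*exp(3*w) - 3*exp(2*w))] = 3*(3*exp(w) - 2)*exp(-2*w)/(1 - exp(w))^2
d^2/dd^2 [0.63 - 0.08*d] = 0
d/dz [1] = 0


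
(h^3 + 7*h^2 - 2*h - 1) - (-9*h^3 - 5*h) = 10*h^3 + 7*h^2 + 3*h - 1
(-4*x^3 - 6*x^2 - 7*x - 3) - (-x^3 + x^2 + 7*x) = -3*x^3 - 7*x^2 - 14*x - 3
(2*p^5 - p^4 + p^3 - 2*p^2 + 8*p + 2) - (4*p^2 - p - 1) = 2*p^5 - p^4 + p^3 - 6*p^2 + 9*p + 3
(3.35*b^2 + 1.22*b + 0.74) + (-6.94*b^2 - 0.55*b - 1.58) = -3.59*b^2 + 0.67*b - 0.84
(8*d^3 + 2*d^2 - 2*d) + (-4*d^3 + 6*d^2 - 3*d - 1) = 4*d^3 + 8*d^2 - 5*d - 1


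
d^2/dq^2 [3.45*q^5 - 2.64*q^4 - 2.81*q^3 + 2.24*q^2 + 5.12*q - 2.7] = 69.0*q^3 - 31.68*q^2 - 16.86*q + 4.48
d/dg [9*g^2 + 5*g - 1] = 18*g + 5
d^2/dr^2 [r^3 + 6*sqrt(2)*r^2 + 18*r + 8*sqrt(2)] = 6*r + 12*sqrt(2)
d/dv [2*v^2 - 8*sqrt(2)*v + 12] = 4*v - 8*sqrt(2)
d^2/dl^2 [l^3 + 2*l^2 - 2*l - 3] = 6*l + 4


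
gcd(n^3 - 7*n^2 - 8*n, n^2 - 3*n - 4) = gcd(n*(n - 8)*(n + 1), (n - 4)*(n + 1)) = n + 1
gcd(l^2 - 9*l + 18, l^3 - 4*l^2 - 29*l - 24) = 1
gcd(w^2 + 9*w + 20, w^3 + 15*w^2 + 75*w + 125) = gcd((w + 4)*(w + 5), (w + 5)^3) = w + 5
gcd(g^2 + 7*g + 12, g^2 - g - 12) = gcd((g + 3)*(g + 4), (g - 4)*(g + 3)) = g + 3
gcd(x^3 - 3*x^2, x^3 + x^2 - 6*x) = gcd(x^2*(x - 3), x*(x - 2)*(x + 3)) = x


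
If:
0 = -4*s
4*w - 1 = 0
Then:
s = 0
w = 1/4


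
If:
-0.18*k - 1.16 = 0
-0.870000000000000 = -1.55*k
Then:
No Solution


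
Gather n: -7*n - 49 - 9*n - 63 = -16*n - 112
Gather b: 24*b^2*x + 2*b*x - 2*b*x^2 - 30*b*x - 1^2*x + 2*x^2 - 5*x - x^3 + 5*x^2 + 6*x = 24*b^2*x + b*(-2*x^2 - 28*x) - x^3 + 7*x^2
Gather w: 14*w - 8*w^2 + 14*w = -8*w^2 + 28*w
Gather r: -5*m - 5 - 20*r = -5*m - 20*r - 5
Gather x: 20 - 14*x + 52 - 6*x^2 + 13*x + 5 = -6*x^2 - x + 77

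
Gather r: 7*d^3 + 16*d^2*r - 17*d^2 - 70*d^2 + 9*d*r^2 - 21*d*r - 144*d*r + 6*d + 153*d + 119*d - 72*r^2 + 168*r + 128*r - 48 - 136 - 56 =7*d^3 - 87*d^2 + 278*d + r^2*(9*d - 72) + r*(16*d^2 - 165*d + 296) - 240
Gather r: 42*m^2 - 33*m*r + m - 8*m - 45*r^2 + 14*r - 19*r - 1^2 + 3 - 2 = 42*m^2 - 7*m - 45*r^2 + r*(-33*m - 5)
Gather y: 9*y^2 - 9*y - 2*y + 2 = 9*y^2 - 11*y + 2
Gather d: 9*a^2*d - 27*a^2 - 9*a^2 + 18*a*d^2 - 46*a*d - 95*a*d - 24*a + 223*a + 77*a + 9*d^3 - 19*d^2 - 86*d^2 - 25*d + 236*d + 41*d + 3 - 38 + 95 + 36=-36*a^2 + 276*a + 9*d^3 + d^2*(18*a - 105) + d*(9*a^2 - 141*a + 252) + 96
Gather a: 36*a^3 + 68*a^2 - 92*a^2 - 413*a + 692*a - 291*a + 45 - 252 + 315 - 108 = 36*a^3 - 24*a^2 - 12*a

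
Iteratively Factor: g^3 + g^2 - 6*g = (g - 2)*(g^2 + 3*g) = g*(g - 2)*(g + 3)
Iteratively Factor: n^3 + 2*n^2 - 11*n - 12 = (n + 4)*(n^2 - 2*n - 3) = (n - 3)*(n + 4)*(n + 1)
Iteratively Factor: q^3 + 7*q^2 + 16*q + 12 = (q + 2)*(q^2 + 5*q + 6) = (q + 2)^2*(q + 3)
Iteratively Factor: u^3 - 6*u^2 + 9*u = (u)*(u^2 - 6*u + 9) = u*(u - 3)*(u - 3)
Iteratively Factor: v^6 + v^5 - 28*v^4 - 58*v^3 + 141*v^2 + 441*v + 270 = (v + 1)*(v^5 - 28*v^3 - 30*v^2 + 171*v + 270) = (v - 3)*(v + 1)*(v^4 + 3*v^3 - 19*v^2 - 87*v - 90) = (v - 3)*(v + 1)*(v + 2)*(v^3 + v^2 - 21*v - 45) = (v - 5)*(v - 3)*(v + 1)*(v + 2)*(v^2 + 6*v + 9) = (v - 5)*(v - 3)*(v + 1)*(v + 2)*(v + 3)*(v + 3)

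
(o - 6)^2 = o^2 - 12*o + 36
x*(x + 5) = x^2 + 5*x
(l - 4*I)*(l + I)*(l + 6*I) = l^3 + 3*I*l^2 + 22*l + 24*I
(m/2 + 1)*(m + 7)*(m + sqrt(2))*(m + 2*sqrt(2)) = m^4/2 + 3*sqrt(2)*m^3/2 + 9*m^3/2 + 9*m^2 + 27*sqrt(2)*m^2/2 + 18*m + 21*sqrt(2)*m + 28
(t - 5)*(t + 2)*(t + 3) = t^3 - 19*t - 30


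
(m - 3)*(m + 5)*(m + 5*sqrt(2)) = m^3 + 2*m^2 + 5*sqrt(2)*m^2 - 15*m + 10*sqrt(2)*m - 75*sqrt(2)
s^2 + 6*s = s*(s + 6)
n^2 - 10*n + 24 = (n - 6)*(n - 4)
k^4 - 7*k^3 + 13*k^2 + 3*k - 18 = (k - 3)^2*(k - 2)*(k + 1)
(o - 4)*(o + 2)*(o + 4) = o^3 + 2*o^2 - 16*o - 32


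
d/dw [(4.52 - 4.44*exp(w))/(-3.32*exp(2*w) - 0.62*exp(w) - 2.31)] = (-14.7408*exp(2*w) + 30.0128*exp(w) + 13.0588)*exp(w)/(11.0224*exp(4*w) + 4.1168*exp(3*w) + 15.7228*exp(2*w) + 2.8644*exp(w) + 5.3361)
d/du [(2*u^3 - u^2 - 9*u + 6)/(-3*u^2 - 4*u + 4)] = (-6*u^4 - 16*u^3 + u^2 + 28*u - 12)/(9*u^4 + 24*u^3 - 8*u^2 - 32*u + 16)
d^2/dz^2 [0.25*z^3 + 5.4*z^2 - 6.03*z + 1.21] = 1.5*z + 10.8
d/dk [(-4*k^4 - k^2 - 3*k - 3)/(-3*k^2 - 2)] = (24*k^5 + 32*k^3 - 9*k^2 - 14*k + 6)/(9*k^4 + 12*k^2 + 4)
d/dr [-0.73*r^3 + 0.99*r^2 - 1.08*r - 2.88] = -2.19*r^2 + 1.98*r - 1.08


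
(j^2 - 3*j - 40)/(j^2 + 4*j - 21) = (j^2 - 3*j - 40)/(j^2 + 4*j - 21)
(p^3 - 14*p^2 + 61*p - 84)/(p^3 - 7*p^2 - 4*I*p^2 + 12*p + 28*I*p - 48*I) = (p - 7)/(p - 4*I)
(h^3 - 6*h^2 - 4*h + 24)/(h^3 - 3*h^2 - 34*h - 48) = (h^2 - 8*h + 12)/(h^2 - 5*h - 24)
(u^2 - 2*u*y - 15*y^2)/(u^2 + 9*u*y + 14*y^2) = (u^2 - 2*u*y - 15*y^2)/(u^2 + 9*u*y + 14*y^2)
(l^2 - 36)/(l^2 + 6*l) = (l - 6)/l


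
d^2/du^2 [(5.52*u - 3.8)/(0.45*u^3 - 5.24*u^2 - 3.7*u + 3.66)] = (6.7068*u^5 - 87.33096*u^4 + 464.879904*u^3 - 697.16856*u^2 + 230.693808*u - 100.29616)/(0.091125*u^9 - 3.1833*u^8 + 34.82001*u^7 - 89.306774*u^6 - 338.07954*u^5 + 49.714248*u^4 + 393.19154*u^3 - 60.262632*u^2 - 148.69116*u + 49.027896)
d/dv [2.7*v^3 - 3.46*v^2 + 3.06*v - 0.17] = 8.1*v^2 - 6.92*v + 3.06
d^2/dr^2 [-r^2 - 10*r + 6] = -2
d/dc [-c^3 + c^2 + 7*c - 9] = -3*c^2 + 2*c + 7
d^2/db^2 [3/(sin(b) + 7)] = 3*(7*sin(b) + cos(b)^2 + 1)/(sin(b) + 7)^3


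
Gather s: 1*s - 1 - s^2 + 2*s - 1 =-s^2 + 3*s - 2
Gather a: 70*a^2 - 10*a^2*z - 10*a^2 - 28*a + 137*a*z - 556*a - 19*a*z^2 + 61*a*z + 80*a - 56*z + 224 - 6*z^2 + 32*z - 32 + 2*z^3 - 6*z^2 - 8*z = a^2*(60 - 10*z) + a*(-19*z^2 + 198*z - 504) + 2*z^3 - 12*z^2 - 32*z + 192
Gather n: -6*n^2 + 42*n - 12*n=-6*n^2 + 30*n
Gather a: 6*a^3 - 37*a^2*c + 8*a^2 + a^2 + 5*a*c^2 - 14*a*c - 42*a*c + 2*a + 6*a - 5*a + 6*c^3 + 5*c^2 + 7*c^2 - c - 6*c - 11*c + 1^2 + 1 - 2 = 6*a^3 + a^2*(9 - 37*c) + a*(5*c^2 - 56*c + 3) + 6*c^3 + 12*c^2 - 18*c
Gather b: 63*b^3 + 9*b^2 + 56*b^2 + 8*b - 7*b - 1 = 63*b^3 + 65*b^2 + b - 1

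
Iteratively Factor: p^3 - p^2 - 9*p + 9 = (p + 3)*(p^2 - 4*p + 3) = (p - 3)*(p + 3)*(p - 1)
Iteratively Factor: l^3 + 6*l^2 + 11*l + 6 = (l + 3)*(l^2 + 3*l + 2) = (l + 2)*(l + 3)*(l + 1)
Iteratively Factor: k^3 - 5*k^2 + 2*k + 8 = (k + 1)*(k^2 - 6*k + 8) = (k - 4)*(k + 1)*(k - 2)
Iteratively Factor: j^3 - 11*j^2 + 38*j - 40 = (j - 4)*(j^2 - 7*j + 10) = (j - 5)*(j - 4)*(j - 2)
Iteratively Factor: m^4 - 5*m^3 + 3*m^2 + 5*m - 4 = (m + 1)*(m^3 - 6*m^2 + 9*m - 4) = (m - 1)*(m + 1)*(m^2 - 5*m + 4) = (m - 4)*(m - 1)*(m + 1)*(m - 1)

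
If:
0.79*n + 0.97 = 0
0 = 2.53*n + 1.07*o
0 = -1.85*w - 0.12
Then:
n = -1.23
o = 2.90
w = -0.06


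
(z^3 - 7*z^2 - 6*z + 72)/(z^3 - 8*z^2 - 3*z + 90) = (z - 4)/(z - 5)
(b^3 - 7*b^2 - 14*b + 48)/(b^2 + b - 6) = b - 8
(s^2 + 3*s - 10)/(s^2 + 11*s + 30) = (s - 2)/(s + 6)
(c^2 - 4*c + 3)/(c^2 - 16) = (c^2 - 4*c + 3)/(c^2 - 16)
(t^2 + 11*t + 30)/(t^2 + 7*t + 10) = (t + 6)/(t + 2)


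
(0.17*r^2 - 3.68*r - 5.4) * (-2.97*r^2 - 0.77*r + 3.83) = -0.5049*r^4 + 10.7987*r^3 + 19.5227*r^2 - 9.9364*r - 20.682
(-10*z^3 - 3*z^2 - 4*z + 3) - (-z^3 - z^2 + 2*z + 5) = -9*z^3 - 2*z^2 - 6*z - 2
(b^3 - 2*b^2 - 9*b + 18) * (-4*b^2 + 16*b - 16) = -4*b^5 + 24*b^4 - 12*b^3 - 184*b^2 + 432*b - 288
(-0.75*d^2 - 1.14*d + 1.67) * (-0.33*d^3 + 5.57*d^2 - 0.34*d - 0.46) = 0.2475*d^5 - 3.8013*d^4 - 6.6459*d^3 + 10.0345*d^2 - 0.0434*d - 0.7682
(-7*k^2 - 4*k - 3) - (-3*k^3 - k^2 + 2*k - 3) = 3*k^3 - 6*k^2 - 6*k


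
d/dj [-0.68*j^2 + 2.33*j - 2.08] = 2.33 - 1.36*j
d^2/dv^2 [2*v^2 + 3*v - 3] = 4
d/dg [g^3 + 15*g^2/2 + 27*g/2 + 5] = 3*g^2 + 15*g + 27/2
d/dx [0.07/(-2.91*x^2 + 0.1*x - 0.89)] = (0.4074*x - 0.007)/(2.91*x^2 - 0.1*x + 0.89)^2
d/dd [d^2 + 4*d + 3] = 2*d + 4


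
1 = 1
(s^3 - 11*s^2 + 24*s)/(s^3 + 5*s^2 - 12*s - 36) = s*(s - 8)/(s^2 + 8*s + 12)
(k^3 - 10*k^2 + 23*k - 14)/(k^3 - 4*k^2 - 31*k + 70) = (k - 1)/(k + 5)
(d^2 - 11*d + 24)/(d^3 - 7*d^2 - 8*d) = (d - 3)/(d*(d + 1))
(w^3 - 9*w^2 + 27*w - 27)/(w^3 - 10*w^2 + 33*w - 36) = (w - 3)/(w - 4)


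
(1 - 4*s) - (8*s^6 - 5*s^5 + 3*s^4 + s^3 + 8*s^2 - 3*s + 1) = -8*s^6 + 5*s^5 - 3*s^4 - s^3 - 8*s^2 - s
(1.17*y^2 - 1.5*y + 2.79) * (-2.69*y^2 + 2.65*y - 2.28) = -3.1473*y^4 + 7.1355*y^3 - 14.1477*y^2 + 10.8135*y - 6.3612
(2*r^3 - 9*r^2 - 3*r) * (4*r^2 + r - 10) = 8*r^5 - 34*r^4 - 41*r^3 + 87*r^2 + 30*r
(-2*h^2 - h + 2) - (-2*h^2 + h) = 2 - 2*h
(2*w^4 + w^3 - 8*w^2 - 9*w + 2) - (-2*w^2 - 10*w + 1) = 2*w^4 + w^3 - 6*w^2 + w + 1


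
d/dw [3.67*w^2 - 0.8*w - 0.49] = 7.34*w - 0.8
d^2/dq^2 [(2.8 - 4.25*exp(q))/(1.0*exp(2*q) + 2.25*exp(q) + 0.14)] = (-4.25*exp(4*q) + 20.7625*exp(3*q) + 22.47*exp(2*q) + 13.94575*exp(q) - 0.9653)*exp(q)/(1.0*exp(6*q) + 6.75*exp(5*q) + 15.6075*exp(4*q) + 13.280625*exp(3*q) + 2.18505*exp(2*q) + 0.1323*exp(q) + 0.002744)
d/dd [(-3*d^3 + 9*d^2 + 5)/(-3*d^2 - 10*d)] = (9*d^4 + 60*d^3 - 90*d^2 + 30*d + 50)/(d^2*(9*d^2 + 60*d + 100))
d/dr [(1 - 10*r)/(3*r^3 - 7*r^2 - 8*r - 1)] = (60*r^3 - 79*r^2 + 14*r + 18)/(9*r^6 - 42*r^5 + r^4 + 106*r^3 + 78*r^2 + 16*r + 1)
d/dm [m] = 1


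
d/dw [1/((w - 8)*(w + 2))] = 2*(3 - w)/(w^4 - 12*w^3 + 4*w^2 + 192*w + 256)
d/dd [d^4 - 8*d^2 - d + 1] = 4*d^3 - 16*d - 1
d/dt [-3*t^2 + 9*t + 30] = 9 - 6*t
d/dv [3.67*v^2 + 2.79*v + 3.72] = 7.34*v + 2.79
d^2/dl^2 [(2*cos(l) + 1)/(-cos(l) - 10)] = 19*(sin(l)^2 + 10*cos(l) + 1)/(cos(l) + 10)^3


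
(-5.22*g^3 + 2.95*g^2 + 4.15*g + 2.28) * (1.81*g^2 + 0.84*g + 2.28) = -9.4482*g^5 + 0.954700000000001*g^4 - 1.9121*g^3 + 14.3388*g^2 + 11.3772*g + 5.1984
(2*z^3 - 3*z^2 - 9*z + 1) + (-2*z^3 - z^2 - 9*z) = -4*z^2 - 18*z + 1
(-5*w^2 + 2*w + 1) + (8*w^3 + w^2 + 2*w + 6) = 8*w^3 - 4*w^2 + 4*w + 7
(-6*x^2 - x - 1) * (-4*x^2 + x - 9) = 24*x^4 - 2*x^3 + 57*x^2 + 8*x + 9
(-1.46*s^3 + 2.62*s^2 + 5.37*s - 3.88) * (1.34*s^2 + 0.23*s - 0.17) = -1.9564*s^5 + 3.175*s^4 + 8.0466*s^3 - 4.4095*s^2 - 1.8053*s + 0.6596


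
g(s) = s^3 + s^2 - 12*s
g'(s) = 3*s^2 + 2*s - 12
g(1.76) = -12.57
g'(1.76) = 0.81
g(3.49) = 12.81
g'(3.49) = 31.52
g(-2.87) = 19.04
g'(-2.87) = 6.97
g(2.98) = -0.42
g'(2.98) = 20.60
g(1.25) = -11.48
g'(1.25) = -4.81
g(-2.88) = 18.97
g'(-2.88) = 7.12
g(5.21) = 106.04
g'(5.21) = 79.85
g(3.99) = 31.56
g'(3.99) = 43.74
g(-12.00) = -1440.00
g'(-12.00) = 396.00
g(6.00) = 180.00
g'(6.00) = 108.00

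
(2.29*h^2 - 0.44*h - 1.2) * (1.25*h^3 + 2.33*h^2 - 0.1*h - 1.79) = 2.8625*h^5 + 4.7857*h^4 - 2.7542*h^3 - 6.8511*h^2 + 0.9076*h + 2.148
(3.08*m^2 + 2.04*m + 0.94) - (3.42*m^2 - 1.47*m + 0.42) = -0.34*m^2 + 3.51*m + 0.52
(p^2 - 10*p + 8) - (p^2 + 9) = -10*p - 1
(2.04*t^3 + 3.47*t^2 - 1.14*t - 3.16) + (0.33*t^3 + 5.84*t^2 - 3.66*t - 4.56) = 2.37*t^3 + 9.31*t^2 - 4.8*t - 7.72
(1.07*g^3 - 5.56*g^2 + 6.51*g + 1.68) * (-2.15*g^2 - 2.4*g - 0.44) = -2.3005*g^5 + 9.386*g^4 - 1.1233*g^3 - 16.7896*g^2 - 6.8964*g - 0.7392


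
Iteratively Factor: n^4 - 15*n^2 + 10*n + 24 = (n - 2)*(n^3 + 2*n^2 - 11*n - 12) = (n - 3)*(n - 2)*(n^2 + 5*n + 4) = (n - 3)*(n - 2)*(n + 4)*(n + 1)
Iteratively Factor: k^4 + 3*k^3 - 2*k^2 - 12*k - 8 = (k + 2)*(k^3 + k^2 - 4*k - 4) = (k + 2)^2*(k^2 - k - 2) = (k - 2)*(k + 2)^2*(k + 1)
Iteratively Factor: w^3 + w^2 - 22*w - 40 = (w - 5)*(w^2 + 6*w + 8) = (w - 5)*(w + 2)*(w + 4)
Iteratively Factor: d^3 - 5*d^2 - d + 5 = (d + 1)*(d^2 - 6*d + 5) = (d - 1)*(d + 1)*(d - 5)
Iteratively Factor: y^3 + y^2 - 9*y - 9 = (y + 1)*(y^2 - 9) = (y + 1)*(y + 3)*(y - 3)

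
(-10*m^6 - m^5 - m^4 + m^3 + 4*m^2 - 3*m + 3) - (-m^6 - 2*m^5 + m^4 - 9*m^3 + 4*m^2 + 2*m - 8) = -9*m^6 + m^5 - 2*m^4 + 10*m^3 - 5*m + 11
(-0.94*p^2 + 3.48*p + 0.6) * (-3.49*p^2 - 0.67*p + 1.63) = 3.2806*p^4 - 11.5154*p^3 - 5.9578*p^2 + 5.2704*p + 0.978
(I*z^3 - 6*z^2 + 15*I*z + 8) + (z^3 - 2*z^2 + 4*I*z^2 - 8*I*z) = z^3 + I*z^3 - 8*z^2 + 4*I*z^2 + 7*I*z + 8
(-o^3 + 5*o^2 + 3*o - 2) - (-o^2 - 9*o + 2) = -o^3 + 6*o^2 + 12*o - 4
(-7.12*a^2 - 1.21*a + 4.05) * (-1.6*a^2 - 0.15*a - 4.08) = 11.392*a^4 + 3.004*a^3 + 22.7511*a^2 + 4.3293*a - 16.524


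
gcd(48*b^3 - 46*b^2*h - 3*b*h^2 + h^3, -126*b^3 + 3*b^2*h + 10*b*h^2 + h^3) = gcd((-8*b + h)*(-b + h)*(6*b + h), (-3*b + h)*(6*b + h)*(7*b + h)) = 6*b + h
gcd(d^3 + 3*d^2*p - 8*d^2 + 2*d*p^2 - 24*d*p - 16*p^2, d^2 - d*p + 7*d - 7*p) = 1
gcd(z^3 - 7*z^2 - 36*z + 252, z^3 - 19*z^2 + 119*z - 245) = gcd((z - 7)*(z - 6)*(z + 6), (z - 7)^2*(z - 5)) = z - 7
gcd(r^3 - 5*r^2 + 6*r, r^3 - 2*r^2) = r^2 - 2*r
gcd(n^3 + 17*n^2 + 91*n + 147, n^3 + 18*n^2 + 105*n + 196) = n^2 + 14*n + 49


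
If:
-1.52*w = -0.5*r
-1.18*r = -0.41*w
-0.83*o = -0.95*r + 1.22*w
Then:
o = 0.00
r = 0.00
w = 0.00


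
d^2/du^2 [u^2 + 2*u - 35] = 2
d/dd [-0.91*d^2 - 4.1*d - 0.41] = -1.82*d - 4.1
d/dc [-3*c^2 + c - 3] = 1 - 6*c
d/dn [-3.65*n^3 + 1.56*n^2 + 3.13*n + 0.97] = -10.95*n^2 + 3.12*n + 3.13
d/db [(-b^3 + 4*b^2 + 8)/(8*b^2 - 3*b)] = 2*(-4*b^4 + 3*b^3 - 6*b^2 - 64*b + 12)/(b^2*(64*b^2 - 48*b + 9))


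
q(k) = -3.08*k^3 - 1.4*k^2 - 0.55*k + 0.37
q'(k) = -9.24*k^2 - 2.8*k - 0.55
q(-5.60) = 500.44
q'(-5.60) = -274.64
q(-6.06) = 637.73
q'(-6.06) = -322.91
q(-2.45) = 38.61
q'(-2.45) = -49.15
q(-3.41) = 108.09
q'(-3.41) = -98.45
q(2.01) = -31.40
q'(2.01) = -43.51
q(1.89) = -26.46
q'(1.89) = -38.85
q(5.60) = -587.51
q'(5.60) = -306.00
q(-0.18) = 0.44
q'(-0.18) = -0.35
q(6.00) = -718.61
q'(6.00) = -349.99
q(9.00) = -2363.30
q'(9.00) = -774.19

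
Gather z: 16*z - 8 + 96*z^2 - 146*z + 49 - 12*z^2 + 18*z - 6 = 84*z^2 - 112*z + 35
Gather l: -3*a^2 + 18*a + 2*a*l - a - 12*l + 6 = -3*a^2 + 17*a + l*(2*a - 12) + 6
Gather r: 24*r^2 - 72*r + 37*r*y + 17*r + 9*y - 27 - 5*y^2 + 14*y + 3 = 24*r^2 + r*(37*y - 55) - 5*y^2 + 23*y - 24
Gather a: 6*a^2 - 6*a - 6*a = 6*a^2 - 12*a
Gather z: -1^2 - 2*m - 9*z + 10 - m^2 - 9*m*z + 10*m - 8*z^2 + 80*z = -m^2 + 8*m - 8*z^2 + z*(71 - 9*m) + 9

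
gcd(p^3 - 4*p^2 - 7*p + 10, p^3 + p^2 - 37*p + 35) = p^2 - 6*p + 5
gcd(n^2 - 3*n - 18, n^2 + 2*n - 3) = n + 3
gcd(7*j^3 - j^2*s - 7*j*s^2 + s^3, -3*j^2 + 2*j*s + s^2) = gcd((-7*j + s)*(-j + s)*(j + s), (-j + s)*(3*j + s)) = -j + s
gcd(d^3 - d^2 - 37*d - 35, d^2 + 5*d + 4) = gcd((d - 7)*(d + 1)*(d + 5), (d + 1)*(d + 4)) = d + 1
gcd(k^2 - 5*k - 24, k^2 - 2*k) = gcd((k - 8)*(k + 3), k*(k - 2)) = 1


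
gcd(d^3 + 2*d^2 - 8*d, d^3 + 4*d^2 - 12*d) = d^2 - 2*d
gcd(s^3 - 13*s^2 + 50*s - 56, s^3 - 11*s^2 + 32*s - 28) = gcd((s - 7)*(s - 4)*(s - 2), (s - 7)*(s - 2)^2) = s^2 - 9*s + 14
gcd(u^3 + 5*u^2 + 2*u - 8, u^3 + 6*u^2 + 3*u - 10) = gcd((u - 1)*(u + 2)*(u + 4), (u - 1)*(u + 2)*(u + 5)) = u^2 + u - 2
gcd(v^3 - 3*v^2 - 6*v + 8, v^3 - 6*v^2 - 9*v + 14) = v^2 + v - 2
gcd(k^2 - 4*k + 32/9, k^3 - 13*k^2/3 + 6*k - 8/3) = k - 4/3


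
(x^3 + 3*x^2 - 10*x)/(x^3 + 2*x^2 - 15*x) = (x - 2)/(x - 3)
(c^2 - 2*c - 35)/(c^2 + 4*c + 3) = (c^2 - 2*c - 35)/(c^2 + 4*c + 3)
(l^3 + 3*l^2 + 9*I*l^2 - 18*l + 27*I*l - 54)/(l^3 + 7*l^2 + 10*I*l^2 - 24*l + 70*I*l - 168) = (l^2 + 3*l*(1 + I) + 9*I)/(l^2 + l*(7 + 4*I) + 28*I)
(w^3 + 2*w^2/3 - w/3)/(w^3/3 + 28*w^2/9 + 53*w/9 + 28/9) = 3*w*(3*w - 1)/(3*w^2 + 25*w + 28)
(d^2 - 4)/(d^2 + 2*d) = (d - 2)/d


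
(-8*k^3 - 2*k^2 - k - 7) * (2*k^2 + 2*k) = -16*k^5 - 20*k^4 - 6*k^3 - 16*k^2 - 14*k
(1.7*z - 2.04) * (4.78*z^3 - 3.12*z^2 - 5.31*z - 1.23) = 8.126*z^4 - 15.0552*z^3 - 2.6622*z^2 + 8.7414*z + 2.5092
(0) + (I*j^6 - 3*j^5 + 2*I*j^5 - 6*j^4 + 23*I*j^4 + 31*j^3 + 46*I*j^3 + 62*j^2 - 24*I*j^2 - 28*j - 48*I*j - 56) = I*j^6 - 3*j^5 + 2*I*j^5 - 6*j^4 + 23*I*j^4 + 31*j^3 + 46*I*j^3 + 62*j^2 - 24*I*j^2 - 28*j - 48*I*j - 56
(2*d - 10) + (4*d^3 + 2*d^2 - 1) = 4*d^3 + 2*d^2 + 2*d - 11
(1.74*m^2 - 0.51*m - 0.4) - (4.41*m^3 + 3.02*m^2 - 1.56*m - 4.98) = -4.41*m^3 - 1.28*m^2 + 1.05*m + 4.58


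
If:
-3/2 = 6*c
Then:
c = -1/4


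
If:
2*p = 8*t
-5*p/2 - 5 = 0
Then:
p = -2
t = -1/2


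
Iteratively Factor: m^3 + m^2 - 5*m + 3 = (m + 3)*(m^2 - 2*m + 1) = (m - 1)*(m + 3)*(m - 1)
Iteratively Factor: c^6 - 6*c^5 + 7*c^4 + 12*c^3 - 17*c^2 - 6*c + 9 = (c + 1)*(c^5 - 7*c^4 + 14*c^3 - 2*c^2 - 15*c + 9) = (c + 1)^2*(c^4 - 8*c^3 + 22*c^2 - 24*c + 9) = (c - 3)*(c + 1)^2*(c^3 - 5*c^2 + 7*c - 3) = (c - 3)^2*(c + 1)^2*(c^2 - 2*c + 1) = (c - 3)^2*(c - 1)*(c + 1)^2*(c - 1)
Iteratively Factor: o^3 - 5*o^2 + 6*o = (o - 3)*(o^2 - 2*o) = (o - 3)*(o - 2)*(o)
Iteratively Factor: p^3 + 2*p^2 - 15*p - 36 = (p - 4)*(p^2 + 6*p + 9) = (p - 4)*(p + 3)*(p + 3)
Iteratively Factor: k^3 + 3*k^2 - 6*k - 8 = (k + 1)*(k^2 + 2*k - 8) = (k + 1)*(k + 4)*(k - 2)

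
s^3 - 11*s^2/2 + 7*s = s*(s - 7/2)*(s - 2)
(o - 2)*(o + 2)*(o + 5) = o^3 + 5*o^2 - 4*o - 20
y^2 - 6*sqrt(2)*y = y*(y - 6*sqrt(2))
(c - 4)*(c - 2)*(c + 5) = c^3 - c^2 - 22*c + 40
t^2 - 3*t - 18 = (t - 6)*(t + 3)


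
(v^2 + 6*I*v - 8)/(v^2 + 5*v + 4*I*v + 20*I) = (v + 2*I)/(v + 5)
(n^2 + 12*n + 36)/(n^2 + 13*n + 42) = (n + 6)/(n + 7)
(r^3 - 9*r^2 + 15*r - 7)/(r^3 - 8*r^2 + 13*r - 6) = (r - 7)/(r - 6)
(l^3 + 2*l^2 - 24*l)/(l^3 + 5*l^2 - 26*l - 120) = l*(l - 4)/(l^2 - l - 20)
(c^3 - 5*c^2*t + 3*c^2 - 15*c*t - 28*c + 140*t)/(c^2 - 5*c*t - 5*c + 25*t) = (c^2 + 3*c - 28)/(c - 5)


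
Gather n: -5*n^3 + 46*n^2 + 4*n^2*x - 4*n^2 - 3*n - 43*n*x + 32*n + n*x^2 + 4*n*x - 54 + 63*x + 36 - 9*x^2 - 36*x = -5*n^3 + n^2*(4*x + 42) + n*(x^2 - 39*x + 29) - 9*x^2 + 27*x - 18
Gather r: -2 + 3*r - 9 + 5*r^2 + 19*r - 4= 5*r^2 + 22*r - 15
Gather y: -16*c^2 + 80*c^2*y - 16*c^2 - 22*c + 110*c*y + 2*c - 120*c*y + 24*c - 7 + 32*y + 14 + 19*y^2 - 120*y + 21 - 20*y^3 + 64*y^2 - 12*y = -32*c^2 + 4*c - 20*y^3 + 83*y^2 + y*(80*c^2 - 10*c - 100) + 28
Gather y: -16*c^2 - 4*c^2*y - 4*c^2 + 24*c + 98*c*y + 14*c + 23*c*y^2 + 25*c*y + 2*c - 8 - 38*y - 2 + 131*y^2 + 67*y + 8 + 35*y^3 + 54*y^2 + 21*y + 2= -20*c^2 + 40*c + 35*y^3 + y^2*(23*c + 185) + y*(-4*c^2 + 123*c + 50)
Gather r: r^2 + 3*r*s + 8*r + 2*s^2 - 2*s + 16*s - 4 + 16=r^2 + r*(3*s + 8) + 2*s^2 + 14*s + 12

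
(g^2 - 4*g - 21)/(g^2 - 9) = (g - 7)/(g - 3)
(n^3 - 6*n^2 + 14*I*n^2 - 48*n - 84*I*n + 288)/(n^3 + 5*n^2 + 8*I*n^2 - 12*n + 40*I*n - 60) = (n^2 + n*(-6 + 8*I) - 48*I)/(n^2 + n*(5 + 2*I) + 10*I)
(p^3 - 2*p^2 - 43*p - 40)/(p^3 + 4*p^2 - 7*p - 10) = (p - 8)/(p - 2)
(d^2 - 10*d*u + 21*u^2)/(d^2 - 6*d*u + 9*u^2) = (-d + 7*u)/(-d + 3*u)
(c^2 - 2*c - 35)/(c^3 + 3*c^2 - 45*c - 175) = 1/(c + 5)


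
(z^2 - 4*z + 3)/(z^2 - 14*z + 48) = (z^2 - 4*z + 3)/(z^2 - 14*z + 48)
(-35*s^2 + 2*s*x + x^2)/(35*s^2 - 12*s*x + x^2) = (7*s + x)/(-7*s + x)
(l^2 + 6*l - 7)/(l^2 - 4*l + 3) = (l + 7)/(l - 3)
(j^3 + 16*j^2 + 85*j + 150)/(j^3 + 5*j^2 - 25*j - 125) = (j + 6)/(j - 5)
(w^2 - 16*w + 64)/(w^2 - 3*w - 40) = (w - 8)/(w + 5)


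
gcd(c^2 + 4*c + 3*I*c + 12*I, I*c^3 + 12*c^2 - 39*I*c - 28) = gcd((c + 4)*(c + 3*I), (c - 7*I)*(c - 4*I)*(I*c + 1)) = 1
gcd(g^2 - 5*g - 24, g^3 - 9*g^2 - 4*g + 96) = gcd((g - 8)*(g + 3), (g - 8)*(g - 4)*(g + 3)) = g^2 - 5*g - 24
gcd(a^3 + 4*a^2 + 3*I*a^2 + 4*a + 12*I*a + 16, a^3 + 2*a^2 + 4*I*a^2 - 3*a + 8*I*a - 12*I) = a + 4*I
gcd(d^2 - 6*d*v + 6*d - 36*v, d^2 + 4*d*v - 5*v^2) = 1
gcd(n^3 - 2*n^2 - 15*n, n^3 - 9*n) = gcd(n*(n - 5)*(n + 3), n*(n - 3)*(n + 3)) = n^2 + 3*n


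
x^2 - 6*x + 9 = (x - 3)^2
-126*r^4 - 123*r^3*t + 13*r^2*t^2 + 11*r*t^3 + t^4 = (-3*r + t)*(r + t)*(6*r + t)*(7*r + t)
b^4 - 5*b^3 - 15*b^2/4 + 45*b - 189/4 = (b - 7/2)*(b - 3)*(b - 3/2)*(b + 3)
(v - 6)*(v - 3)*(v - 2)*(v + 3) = v^4 - 8*v^3 + 3*v^2 + 72*v - 108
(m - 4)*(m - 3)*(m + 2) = m^3 - 5*m^2 - 2*m + 24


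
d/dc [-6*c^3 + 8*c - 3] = 8 - 18*c^2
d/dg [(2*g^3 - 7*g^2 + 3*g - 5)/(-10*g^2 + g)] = (-20*g^4 + 4*g^3 + 23*g^2 - 100*g + 5)/(g^2*(100*g^2 - 20*g + 1))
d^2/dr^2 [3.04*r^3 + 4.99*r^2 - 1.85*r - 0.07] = 18.24*r + 9.98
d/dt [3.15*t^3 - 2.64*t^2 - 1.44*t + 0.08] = 9.45*t^2 - 5.28*t - 1.44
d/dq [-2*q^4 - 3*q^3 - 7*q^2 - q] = -8*q^3 - 9*q^2 - 14*q - 1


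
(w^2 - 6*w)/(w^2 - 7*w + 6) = w/(w - 1)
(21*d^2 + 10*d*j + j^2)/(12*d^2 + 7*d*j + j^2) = (7*d + j)/(4*d + j)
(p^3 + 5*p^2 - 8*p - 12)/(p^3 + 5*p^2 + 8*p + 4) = (p^2 + 4*p - 12)/(p^2 + 4*p + 4)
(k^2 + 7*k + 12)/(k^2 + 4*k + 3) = (k + 4)/(k + 1)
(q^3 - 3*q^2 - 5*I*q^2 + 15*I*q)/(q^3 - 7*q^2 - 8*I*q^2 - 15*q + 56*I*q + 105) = q*(q - 3)/(q^2 - q*(7 + 3*I) + 21*I)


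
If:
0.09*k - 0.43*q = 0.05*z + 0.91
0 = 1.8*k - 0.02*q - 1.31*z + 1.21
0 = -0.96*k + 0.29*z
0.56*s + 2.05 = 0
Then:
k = 0.49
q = -2.20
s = -3.66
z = 1.64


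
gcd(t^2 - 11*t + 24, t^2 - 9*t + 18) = t - 3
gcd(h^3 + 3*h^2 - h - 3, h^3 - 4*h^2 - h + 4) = h^2 - 1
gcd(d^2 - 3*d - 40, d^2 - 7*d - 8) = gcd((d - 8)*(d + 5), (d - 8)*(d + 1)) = d - 8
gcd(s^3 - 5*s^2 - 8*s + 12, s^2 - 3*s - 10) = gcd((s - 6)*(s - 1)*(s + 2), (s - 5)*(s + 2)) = s + 2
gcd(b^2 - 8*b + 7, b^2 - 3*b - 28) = b - 7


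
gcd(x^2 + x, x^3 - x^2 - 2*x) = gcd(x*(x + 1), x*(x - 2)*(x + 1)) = x^2 + x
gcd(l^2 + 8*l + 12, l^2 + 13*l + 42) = l + 6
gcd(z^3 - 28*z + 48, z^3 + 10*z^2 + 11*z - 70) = z - 2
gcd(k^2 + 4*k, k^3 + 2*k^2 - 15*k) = k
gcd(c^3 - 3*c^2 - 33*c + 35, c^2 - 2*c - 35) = c^2 - 2*c - 35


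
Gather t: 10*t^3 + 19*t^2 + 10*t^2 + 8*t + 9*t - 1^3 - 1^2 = 10*t^3 + 29*t^2 + 17*t - 2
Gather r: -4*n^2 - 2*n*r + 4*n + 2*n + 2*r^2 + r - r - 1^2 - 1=-4*n^2 - 2*n*r + 6*n + 2*r^2 - 2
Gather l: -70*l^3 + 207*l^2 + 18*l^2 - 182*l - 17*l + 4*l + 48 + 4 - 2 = -70*l^3 + 225*l^2 - 195*l + 50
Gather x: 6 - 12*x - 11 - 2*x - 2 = -14*x - 7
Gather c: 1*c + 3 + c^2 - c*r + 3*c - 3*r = c^2 + c*(4 - r) - 3*r + 3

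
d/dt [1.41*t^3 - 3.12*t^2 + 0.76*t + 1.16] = 4.23*t^2 - 6.24*t + 0.76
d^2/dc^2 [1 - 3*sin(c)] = 3*sin(c)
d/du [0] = 0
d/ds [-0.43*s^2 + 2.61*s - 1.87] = 2.61 - 0.86*s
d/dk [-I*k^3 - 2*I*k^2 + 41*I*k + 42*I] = I*(-3*k^2 - 4*k + 41)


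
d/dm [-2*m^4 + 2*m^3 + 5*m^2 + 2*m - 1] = -8*m^3 + 6*m^2 + 10*m + 2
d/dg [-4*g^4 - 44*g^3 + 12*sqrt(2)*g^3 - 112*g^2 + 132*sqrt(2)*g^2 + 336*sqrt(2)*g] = -16*g^3 - 132*g^2 + 36*sqrt(2)*g^2 - 224*g + 264*sqrt(2)*g + 336*sqrt(2)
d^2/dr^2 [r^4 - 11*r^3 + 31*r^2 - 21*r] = 12*r^2 - 66*r + 62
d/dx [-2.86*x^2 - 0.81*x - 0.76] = -5.72*x - 0.81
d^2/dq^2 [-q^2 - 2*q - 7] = -2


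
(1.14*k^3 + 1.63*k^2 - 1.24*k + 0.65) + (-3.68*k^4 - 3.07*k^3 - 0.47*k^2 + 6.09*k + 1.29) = -3.68*k^4 - 1.93*k^3 + 1.16*k^2 + 4.85*k + 1.94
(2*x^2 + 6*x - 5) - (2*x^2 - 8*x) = 14*x - 5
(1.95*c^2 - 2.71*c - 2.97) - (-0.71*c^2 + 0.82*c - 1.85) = 2.66*c^2 - 3.53*c - 1.12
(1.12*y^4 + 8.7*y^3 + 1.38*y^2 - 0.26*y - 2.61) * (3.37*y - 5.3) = 3.7744*y^5 + 23.383*y^4 - 41.4594*y^3 - 8.1902*y^2 - 7.4177*y + 13.833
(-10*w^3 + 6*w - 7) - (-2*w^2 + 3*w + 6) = -10*w^3 + 2*w^2 + 3*w - 13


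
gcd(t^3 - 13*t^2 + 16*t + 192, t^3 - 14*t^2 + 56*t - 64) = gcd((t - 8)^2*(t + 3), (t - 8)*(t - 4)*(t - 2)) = t - 8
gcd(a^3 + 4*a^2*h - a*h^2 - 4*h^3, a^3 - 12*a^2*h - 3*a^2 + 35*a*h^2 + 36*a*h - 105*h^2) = 1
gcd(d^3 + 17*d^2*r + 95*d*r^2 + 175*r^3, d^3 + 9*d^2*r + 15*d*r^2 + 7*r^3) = d + 7*r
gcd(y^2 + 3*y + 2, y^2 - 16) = 1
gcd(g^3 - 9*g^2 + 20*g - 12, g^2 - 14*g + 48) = g - 6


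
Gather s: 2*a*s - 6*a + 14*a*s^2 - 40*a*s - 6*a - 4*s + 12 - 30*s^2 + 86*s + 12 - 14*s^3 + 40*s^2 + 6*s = -12*a - 14*s^3 + s^2*(14*a + 10) + s*(88 - 38*a) + 24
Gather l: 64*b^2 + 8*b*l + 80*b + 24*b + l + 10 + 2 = 64*b^2 + 104*b + l*(8*b + 1) + 12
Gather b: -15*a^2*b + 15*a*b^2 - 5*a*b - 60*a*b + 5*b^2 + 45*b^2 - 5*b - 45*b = b^2*(15*a + 50) + b*(-15*a^2 - 65*a - 50)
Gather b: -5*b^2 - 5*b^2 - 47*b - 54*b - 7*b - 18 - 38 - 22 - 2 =-10*b^2 - 108*b - 80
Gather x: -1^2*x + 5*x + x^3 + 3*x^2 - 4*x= x^3 + 3*x^2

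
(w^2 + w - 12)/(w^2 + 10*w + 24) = (w - 3)/(w + 6)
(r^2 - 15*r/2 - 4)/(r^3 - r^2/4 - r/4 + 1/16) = 8*(r - 8)/(8*r^2 - 6*r + 1)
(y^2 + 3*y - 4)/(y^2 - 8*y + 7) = (y + 4)/(y - 7)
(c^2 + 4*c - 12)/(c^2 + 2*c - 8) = (c + 6)/(c + 4)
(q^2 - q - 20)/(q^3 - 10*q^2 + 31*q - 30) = (q + 4)/(q^2 - 5*q + 6)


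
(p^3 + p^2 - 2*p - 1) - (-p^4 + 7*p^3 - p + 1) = p^4 - 6*p^3 + p^2 - p - 2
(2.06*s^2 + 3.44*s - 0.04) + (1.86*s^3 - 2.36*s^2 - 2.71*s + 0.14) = 1.86*s^3 - 0.3*s^2 + 0.73*s + 0.1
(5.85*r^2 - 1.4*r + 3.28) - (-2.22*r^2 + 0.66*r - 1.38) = 8.07*r^2 - 2.06*r + 4.66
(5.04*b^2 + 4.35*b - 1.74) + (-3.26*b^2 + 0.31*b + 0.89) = 1.78*b^2 + 4.66*b - 0.85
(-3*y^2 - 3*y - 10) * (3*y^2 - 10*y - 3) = -9*y^4 + 21*y^3 + 9*y^2 + 109*y + 30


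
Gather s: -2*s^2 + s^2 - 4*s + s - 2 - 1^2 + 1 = -s^2 - 3*s - 2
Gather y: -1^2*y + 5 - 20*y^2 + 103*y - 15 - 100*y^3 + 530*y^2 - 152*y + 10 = -100*y^3 + 510*y^2 - 50*y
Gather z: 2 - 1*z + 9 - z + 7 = 18 - 2*z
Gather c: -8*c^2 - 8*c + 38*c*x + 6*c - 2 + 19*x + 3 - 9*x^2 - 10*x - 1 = -8*c^2 + c*(38*x - 2) - 9*x^2 + 9*x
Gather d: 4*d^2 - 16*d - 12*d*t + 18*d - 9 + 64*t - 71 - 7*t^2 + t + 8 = 4*d^2 + d*(2 - 12*t) - 7*t^2 + 65*t - 72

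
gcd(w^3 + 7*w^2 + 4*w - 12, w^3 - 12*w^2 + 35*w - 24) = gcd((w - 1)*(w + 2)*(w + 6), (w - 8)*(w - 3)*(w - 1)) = w - 1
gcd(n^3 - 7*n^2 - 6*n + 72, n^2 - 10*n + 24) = n^2 - 10*n + 24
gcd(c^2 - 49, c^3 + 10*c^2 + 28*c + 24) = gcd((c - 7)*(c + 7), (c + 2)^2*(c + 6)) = 1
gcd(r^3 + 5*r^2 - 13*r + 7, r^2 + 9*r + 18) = 1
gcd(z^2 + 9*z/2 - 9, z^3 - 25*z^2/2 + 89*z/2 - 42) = z - 3/2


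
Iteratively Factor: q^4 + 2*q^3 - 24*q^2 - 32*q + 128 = (q - 4)*(q^3 + 6*q^2 - 32) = (q - 4)*(q + 4)*(q^2 + 2*q - 8) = (q - 4)*(q + 4)^2*(q - 2)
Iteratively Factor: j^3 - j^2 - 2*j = (j - 2)*(j^2 + j) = j*(j - 2)*(j + 1)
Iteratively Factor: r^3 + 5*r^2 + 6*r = (r + 2)*(r^2 + 3*r) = (r + 2)*(r + 3)*(r)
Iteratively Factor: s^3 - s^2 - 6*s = (s + 2)*(s^2 - 3*s) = (s - 3)*(s + 2)*(s)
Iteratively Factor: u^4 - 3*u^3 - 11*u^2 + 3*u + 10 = (u + 2)*(u^3 - 5*u^2 - u + 5) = (u - 1)*(u + 2)*(u^2 - 4*u - 5) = (u - 1)*(u + 1)*(u + 2)*(u - 5)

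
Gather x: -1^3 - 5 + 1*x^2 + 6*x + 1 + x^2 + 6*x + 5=2*x^2 + 12*x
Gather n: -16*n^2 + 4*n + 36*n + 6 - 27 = -16*n^2 + 40*n - 21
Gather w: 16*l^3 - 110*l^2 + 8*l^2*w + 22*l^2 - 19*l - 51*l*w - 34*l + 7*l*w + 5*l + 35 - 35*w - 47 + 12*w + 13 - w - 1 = 16*l^3 - 88*l^2 - 48*l + w*(8*l^2 - 44*l - 24)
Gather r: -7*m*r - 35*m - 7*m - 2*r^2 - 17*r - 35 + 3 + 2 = -42*m - 2*r^2 + r*(-7*m - 17) - 30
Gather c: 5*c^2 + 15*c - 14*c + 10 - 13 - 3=5*c^2 + c - 6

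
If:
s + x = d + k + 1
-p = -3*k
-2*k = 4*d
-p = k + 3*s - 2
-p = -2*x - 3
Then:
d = 11/4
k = -11/2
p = -33/2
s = 8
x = -39/4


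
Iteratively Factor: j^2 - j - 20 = (j - 5)*(j + 4)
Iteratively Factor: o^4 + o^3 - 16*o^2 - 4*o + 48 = (o - 2)*(o^3 + 3*o^2 - 10*o - 24) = (o - 3)*(o - 2)*(o^2 + 6*o + 8) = (o - 3)*(o - 2)*(o + 2)*(o + 4)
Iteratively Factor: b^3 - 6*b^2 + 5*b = (b - 1)*(b^2 - 5*b) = (b - 5)*(b - 1)*(b)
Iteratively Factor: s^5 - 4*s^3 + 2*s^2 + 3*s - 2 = (s - 1)*(s^4 + s^3 - 3*s^2 - s + 2) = (s - 1)^2*(s^3 + 2*s^2 - s - 2) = (s - 1)^2*(s + 1)*(s^2 + s - 2) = (s - 1)^3*(s + 1)*(s + 2)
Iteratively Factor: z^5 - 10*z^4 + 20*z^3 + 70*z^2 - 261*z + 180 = (z - 5)*(z^4 - 5*z^3 - 5*z^2 + 45*z - 36) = (z - 5)*(z - 4)*(z^3 - z^2 - 9*z + 9) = (z - 5)*(z - 4)*(z - 3)*(z^2 + 2*z - 3) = (z - 5)*(z - 4)*(z - 3)*(z - 1)*(z + 3)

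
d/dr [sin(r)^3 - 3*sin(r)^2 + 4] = 3*(sin(r) - 2)*sin(r)*cos(r)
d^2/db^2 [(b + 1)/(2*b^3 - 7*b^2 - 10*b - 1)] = 2*(12*b^2 - 54*b + 83)/(8*b^6 - 108*b^5 + 474*b^4 - 621*b^3 - 237*b^2 - 27*b - 1)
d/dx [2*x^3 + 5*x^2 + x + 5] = 6*x^2 + 10*x + 1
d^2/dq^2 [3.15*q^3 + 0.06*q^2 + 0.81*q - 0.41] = 18.9*q + 0.12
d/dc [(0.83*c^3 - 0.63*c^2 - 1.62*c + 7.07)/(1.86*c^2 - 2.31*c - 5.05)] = (1.5438*c^4 - 3.8346*c^3 - 8.106*c^2 - 19.9374*c + 24.5127)/(3.4596*c^4 - 8.5932*c^3 - 13.4499*c^2 + 23.331*c + 25.5025)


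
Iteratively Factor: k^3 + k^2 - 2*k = (k + 2)*(k^2 - k) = k*(k + 2)*(k - 1)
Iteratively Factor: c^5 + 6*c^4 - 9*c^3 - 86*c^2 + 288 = (c + 4)*(c^4 + 2*c^3 - 17*c^2 - 18*c + 72) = (c - 2)*(c + 4)*(c^3 + 4*c^2 - 9*c - 36) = (c - 3)*(c - 2)*(c + 4)*(c^2 + 7*c + 12) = (c - 3)*(c - 2)*(c + 4)^2*(c + 3)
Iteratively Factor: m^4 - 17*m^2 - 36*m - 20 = (m + 1)*(m^3 - m^2 - 16*m - 20) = (m + 1)*(m + 2)*(m^2 - 3*m - 10) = (m - 5)*(m + 1)*(m + 2)*(m + 2)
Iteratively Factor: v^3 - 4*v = (v - 2)*(v^2 + 2*v) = v*(v - 2)*(v + 2)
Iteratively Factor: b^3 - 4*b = (b - 2)*(b^2 + 2*b) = (b - 2)*(b + 2)*(b)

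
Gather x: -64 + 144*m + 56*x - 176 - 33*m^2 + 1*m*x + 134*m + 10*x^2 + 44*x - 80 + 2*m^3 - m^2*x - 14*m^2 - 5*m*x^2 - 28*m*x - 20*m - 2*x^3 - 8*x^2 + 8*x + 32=2*m^3 - 47*m^2 + 258*m - 2*x^3 + x^2*(2 - 5*m) + x*(-m^2 - 27*m + 108) - 288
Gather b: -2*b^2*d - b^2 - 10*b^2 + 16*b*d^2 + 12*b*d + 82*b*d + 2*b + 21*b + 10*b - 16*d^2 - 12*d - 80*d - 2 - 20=b^2*(-2*d - 11) + b*(16*d^2 + 94*d + 33) - 16*d^2 - 92*d - 22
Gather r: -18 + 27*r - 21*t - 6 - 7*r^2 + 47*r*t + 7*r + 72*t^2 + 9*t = -7*r^2 + r*(47*t + 34) + 72*t^2 - 12*t - 24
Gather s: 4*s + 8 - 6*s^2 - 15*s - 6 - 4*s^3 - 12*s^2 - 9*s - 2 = -4*s^3 - 18*s^2 - 20*s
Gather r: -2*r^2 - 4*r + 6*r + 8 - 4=-2*r^2 + 2*r + 4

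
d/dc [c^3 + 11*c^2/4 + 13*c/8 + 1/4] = 3*c^2 + 11*c/2 + 13/8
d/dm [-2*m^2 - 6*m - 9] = -4*m - 6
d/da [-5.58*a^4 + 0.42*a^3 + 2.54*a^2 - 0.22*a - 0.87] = -22.32*a^3 + 1.26*a^2 + 5.08*a - 0.22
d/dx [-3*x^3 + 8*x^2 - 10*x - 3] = -9*x^2 + 16*x - 10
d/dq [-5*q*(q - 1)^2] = 5*(1 - 3*q)*(q - 1)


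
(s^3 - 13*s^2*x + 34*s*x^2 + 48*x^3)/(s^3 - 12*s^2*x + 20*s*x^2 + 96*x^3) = (s + x)/(s + 2*x)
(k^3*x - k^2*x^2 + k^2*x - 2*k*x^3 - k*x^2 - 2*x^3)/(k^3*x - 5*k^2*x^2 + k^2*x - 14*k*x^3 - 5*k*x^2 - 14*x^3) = (-k^2 + k*x + 2*x^2)/(-k^2 + 5*k*x + 14*x^2)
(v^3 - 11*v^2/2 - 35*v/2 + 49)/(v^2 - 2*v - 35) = (v^2 + 3*v/2 - 7)/(v + 5)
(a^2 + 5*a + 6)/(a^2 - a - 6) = (a + 3)/(a - 3)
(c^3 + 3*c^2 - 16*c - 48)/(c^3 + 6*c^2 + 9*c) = (c^2 - 16)/(c*(c + 3))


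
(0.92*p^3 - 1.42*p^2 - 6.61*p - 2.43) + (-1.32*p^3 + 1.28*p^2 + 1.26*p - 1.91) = -0.4*p^3 - 0.14*p^2 - 5.35*p - 4.34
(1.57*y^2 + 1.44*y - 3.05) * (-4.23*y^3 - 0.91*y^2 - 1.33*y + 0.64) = -6.6411*y^5 - 7.5199*y^4 + 9.503*y^3 + 1.8651*y^2 + 4.9781*y - 1.952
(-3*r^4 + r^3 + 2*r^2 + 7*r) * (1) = -3*r^4 + r^3 + 2*r^2 + 7*r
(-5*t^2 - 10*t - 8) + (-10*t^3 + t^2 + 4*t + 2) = -10*t^3 - 4*t^2 - 6*t - 6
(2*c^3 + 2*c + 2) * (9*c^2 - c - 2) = 18*c^5 - 2*c^4 + 14*c^3 + 16*c^2 - 6*c - 4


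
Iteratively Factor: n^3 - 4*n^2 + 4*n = (n - 2)*(n^2 - 2*n) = n*(n - 2)*(n - 2)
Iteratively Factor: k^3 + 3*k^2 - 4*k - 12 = (k + 3)*(k^2 - 4) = (k - 2)*(k + 3)*(k + 2)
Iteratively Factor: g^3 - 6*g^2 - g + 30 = (g + 2)*(g^2 - 8*g + 15) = (g - 3)*(g + 2)*(g - 5)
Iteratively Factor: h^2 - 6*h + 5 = (h - 1)*(h - 5)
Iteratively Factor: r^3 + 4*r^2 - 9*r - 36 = (r - 3)*(r^2 + 7*r + 12) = (r - 3)*(r + 3)*(r + 4)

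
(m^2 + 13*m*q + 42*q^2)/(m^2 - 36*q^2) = (-m - 7*q)/(-m + 6*q)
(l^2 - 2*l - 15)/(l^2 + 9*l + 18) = (l - 5)/(l + 6)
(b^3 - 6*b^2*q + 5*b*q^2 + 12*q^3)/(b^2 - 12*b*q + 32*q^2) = (-b^2 + 2*b*q + 3*q^2)/(-b + 8*q)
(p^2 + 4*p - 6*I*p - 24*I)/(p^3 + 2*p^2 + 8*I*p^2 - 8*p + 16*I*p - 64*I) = (p - 6*I)/(p^2 + p*(-2 + 8*I) - 16*I)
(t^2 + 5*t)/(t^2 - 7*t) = (t + 5)/(t - 7)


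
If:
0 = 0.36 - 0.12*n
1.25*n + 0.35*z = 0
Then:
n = 3.00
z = -10.71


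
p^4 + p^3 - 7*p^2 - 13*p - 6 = (p - 3)*(p + 1)^2*(p + 2)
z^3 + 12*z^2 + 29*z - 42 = (z - 1)*(z + 6)*(z + 7)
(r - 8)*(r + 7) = r^2 - r - 56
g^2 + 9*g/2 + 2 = (g + 1/2)*(g + 4)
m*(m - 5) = m^2 - 5*m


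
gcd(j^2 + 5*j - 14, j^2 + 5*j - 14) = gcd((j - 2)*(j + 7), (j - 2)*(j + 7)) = j^2 + 5*j - 14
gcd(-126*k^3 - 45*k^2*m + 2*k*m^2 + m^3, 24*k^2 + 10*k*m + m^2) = 6*k + m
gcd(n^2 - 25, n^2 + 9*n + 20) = n + 5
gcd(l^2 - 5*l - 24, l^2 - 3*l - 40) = l - 8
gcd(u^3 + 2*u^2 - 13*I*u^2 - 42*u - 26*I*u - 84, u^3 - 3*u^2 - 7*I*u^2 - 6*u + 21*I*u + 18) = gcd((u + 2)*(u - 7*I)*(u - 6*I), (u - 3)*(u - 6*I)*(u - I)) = u - 6*I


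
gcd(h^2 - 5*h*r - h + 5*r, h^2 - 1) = h - 1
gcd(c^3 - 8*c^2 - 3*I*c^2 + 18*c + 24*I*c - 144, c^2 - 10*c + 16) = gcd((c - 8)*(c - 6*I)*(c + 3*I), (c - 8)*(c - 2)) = c - 8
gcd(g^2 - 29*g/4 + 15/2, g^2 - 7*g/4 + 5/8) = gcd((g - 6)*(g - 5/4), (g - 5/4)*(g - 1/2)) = g - 5/4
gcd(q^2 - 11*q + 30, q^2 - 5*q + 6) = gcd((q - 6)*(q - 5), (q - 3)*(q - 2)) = 1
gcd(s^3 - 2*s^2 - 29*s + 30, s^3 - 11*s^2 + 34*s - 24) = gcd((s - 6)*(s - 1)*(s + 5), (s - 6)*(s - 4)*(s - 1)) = s^2 - 7*s + 6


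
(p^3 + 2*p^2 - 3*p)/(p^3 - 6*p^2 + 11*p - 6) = p*(p + 3)/(p^2 - 5*p + 6)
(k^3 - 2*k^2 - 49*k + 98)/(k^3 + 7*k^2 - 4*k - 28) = (k - 7)/(k + 2)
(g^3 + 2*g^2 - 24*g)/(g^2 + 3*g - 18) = g*(g - 4)/(g - 3)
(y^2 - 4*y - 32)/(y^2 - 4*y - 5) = (-y^2 + 4*y + 32)/(-y^2 + 4*y + 5)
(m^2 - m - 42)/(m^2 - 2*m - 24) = (-m^2 + m + 42)/(-m^2 + 2*m + 24)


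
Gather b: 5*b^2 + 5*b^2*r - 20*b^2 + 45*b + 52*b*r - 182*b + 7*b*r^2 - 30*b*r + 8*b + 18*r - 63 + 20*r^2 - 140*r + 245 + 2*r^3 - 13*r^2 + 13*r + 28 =b^2*(5*r - 15) + b*(7*r^2 + 22*r - 129) + 2*r^3 + 7*r^2 - 109*r + 210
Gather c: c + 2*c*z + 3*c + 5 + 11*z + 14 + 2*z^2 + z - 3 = c*(2*z + 4) + 2*z^2 + 12*z + 16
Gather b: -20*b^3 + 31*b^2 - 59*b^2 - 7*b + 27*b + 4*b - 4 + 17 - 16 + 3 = -20*b^3 - 28*b^2 + 24*b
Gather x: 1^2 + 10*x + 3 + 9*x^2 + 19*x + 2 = 9*x^2 + 29*x + 6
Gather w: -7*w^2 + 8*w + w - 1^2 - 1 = -7*w^2 + 9*w - 2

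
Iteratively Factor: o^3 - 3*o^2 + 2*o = (o - 1)*(o^2 - 2*o) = (o - 2)*(o - 1)*(o)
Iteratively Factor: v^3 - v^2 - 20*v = (v + 4)*(v^2 - 5*v) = (v - 5)*(v + 4)*(v)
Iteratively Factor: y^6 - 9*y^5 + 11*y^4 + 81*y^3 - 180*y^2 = (y)*(y^5 - 9*y^4 + 11*y^3 + 81*y^2 - 180*y) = y*(y - 3)*(y^4 - 6*y^3 - 7*y^2 + 60*y) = y*(y - 4)*(y - 3)*(y^3 - 2*y^2 - 15*y) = y*(y - 4)*(y - 3)*(y + 3)*(y^2 - 5*y) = y^2*(y - 4)*(y - 3)*(y + 3)*(y - 5)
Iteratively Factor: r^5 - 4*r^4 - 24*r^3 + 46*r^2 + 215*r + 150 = (r + 3)*(r^4 - 7*r^3 - 3*r^2 + 55*r + 50) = (r - 5)*(r + 3)*(r^3 - 2*r^2 - 13*r - 10) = (r - 5)^2*(r + 3)*(r^2 + 3*r + 2) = (r - 5)^2*(r + 2)*(r + 3)*(r + 1)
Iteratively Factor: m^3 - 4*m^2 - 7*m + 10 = (m - 5)*(m^2 + m - 2) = (m - 5)*(m - 1)*(m + 2)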